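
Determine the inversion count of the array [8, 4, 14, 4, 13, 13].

Finding inversions in [8, 4, 14, 4, 13, 13]:

(0, 1): arr[0]=8 > arr[1]=4
(0, 3): arr[0]=8 > arr[3]=4
(2, 3): arr[2]=14 > arr[3]=4
(2, 4): arr[2]=14 > arr[4]=13
(2, 5): arr[2]=14 > arr[5]=13

Total inversions: 5

The array has 5 inversion(s): (0,1), (0,3), (2,3), (2,4), (2,5). Each pair (i,j) satisfies i < j and arr[i] > arr[j].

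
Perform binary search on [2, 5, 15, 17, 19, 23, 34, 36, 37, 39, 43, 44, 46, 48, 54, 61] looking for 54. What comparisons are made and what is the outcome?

Binary search for 54 in [2, 5, 15, 17, 19, 23, 34, 36, 37, 39, 43, 44, 46, 48, 54, 61]:

lo=0, hi=15, mid=7, arr[mid]=36 -> 36 < 54, search right half
lo=8, hi=15, mid=11, arr[mid]=44 -> 44 < 54, search right half
lo=12, hi=15, mid=13, arr[mid]=48 -> 48 < 54, search right half
lo=14, hi=15, mid=14, arr[mid]=54 -> Found target at index 14!

Binary search finds 54 at index 14 after 4 comparisons. The search repeatedly halves the search space by comparing with the middle element.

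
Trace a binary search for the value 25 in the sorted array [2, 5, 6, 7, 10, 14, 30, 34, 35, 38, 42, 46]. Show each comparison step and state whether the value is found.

Binary search for 25 in [2, 5, 6, 7, 10, 14, 30, 34, 35, 38, 42, 46]:

lo=0, hi=11, mid=5, arr[mid]=14 -> 14 < 25, search right half
lo=6, hi=11, mid=8, arr[mid]=35 -> 35 > 25, search left half
lo=6, hi=7, mid=6, arr[mid]=30 -> 30 > 25, search left half
lo=6 > hi=5, target 25 not found

Binary search determines that 25 is not in the array after 3 comparisons. The search space was exhausted without finding the target.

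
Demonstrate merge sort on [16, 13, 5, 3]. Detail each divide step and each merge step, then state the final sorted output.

Merge sort trace:

Split: [16, 13, 5, 3] -> [16, 13] and [5, 3]
  Split: [16, 13] -> [16] and [13]
  Merge: [16] + [13] -> [13, 16]
  Split: [5, 3] -> [5] and [3]
  Merge: [5] + [3] -> [3, 5]
Merge: [13, 16] + [3, 5] -> [3, 5, 13, 16]

Final sorted array: [3, 5, 13, 16]

The merge sort proceeds by recursively splitting the array and merging sorted halves.
After all merges, the sorted array is [3, 5, 13, 16].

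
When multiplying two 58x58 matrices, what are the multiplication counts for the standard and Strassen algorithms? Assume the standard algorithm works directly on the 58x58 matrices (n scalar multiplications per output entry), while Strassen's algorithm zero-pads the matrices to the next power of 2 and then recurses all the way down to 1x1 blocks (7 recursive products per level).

Matrix multiplication for 58x58 matrices:

Strassen's algorithm requires power-of-2 dimensions. Pad 58x58 to 64x64 (next power of 2).

Standard algorithm: 58^3 = 195112 multiplications
Strassen's algorithm: 7^(log2(64)) = 7^6 = 117649 multiplications
Savings: 195112 - 117649 = 77463 multiplications

Standard: 195112 multiplications (58^3). Strassen: 117649 multiplications (7^6, after padding to 64x64). Strassen reduces 8 recursive multiplications to 7 at each level.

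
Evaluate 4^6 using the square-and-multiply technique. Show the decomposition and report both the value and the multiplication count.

Computing 4^6 by squaring (build up from 4^1; each line after the first costs one multiplication):

4^1 = 4
4^2 = (4^1)^2 = 4^2 = 16
4^3 = 4 * 4^2 = 4 * 16 = 64
4^6 = (4^3)^2 = 64^2 = 4096

Result: 4096
Multiplications needed: 3 (3 lines after 4^1)

4^6 = 4096. Using exponentiation by squaring, this requires 3 multiplications. The key idea: if the exponent is even, square the half-power; if odd, multiply by the base once.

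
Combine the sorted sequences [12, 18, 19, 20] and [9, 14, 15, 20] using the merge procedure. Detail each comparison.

Merging process:

Compare 12 vs 9: take 9 from right. Merged: [9]
Compare 12 vs 14: take 12 from left. Merged: [9, 12]
Compare 18 vs 14: take 14 from right. Merged: [9, 12, 14]
Compare 18 vs 15: take 15 from right. Merged: [9, 12, 14, 15]
Compare 18 vs 20: take 18 from left. Merged: [9, 12, 14, 15, 18]
Compare 19 vs 20: take 19 from left. Merged: [9, 12, 14, 15, 18, 19]
Compare 20 vs 20: take 20 from left. Merged: [9, 12, 14, 15, 18, 19, 20]
Append remaining from right: [20]. Merged: [9, 12, 14, 15, 18, 19, 20, 20]

Final merged array: [9, 12, 14, 15, 18, 19, 20, 20]
Total comparisons: 7

The merged array is [9, 12, 14, 15, 18, 19, 20, 20], requiring 7 comparisons. The merge step runs in O(n) time where n is the total number of elements.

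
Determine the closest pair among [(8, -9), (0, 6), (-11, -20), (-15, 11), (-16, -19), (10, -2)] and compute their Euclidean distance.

Computing all pairwise distances among 6 points:

d((8, -9), (0, 6)) = 17.0
d((8, -9), (-11, -20)) = 21.9545
d((8, -9), (-15, 11)) = 30.4795
d((8, -9), (-16, -19)) = 26.0
d((8, -9), (10, -2)) = 7.2801
d((0, 6), (-11, -20)) = 28.2312
d((0, 6), (-15, 11)) = 15.8114
d((0, 6), (-16, -19)) = 29.6816
d((0, 6), (10, -2)) = 12.8062
d((-11, -20), (-15, 11)) = 31.257
d((-11, -20), (-16, -19)) = 5.099 <-- minimum
d((-11, -20), (10, -2)) = 27.6586
d((-15, 11), (-16, -19)) = 30.0167
d((-15, 11), (10, -2)) = 28.178
d((-16, -19), (10, -2)) = 31.0644

Closest pair: (-11, -20) and (-16, -19) with distance 5.099

The closest pair is (-11, -20) and (-16, -19) with Euclidean distance 5.099. For 6 points, brute-force pairwise comparison is shown above. For large n, the divide-and-conquer algorithm (sort by x, recurse on halves, check the dividing strip) achieves O(n log n).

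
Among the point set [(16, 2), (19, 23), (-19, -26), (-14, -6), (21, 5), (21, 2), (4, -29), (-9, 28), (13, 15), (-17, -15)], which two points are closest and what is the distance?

Computing all pairwise distances among 10 points:

d((16, 2), (19, 23)) = 21.2132
d((16, 2), (-19, -26)) = 44.8219
d((16, 2), (-14, -6)) = 31.0483
d((16, 2), (21, 5)) = 5.831
d((16, 2), (21, 2)) = 5.0
d((16, 2), (4, -29)) = 33.2415
d((16, 2), (-9, 28)) = 36.0694
d((16, 2), (13, 15)) = 13.3417
d((16, 2), (-17, -15)) = 37.1214
d((19, 23), (-19, -26)) = 62.0081
d((19, 23), (-14, -6)) = 43.9318
d((19, 23), (21, 5)) = 18.1108
d((19, 23), (21, 2)) = 21.095
d((19, 23), (4, -29)) = 54.1202
d((19, 23), (-9, 28)) = 28.4429
d((19, 23), (13, 15)) = 10.0
d((19, 23), (-17, -15)) = 52.345
d((-19, -26), (-14, -6)) = 20.6155
d((-19, -26), (21, 5)) = 50.6063
d((-19, -26), (21, 2)) = 48.8262
d((-19, -26), (4, -29)) = 23.1948
d((-19, -26), (-9, 28)) = 54.9181
d((-19, -26), (13, 15)) = 52.0096
d((-19, -26), (-17, -15)) = 11.1803
d((-14, -6), (21, 5)) = 36.6879
d((-14, -6), (21, 2)) = 35.9026
d((-14, -6), (4, -29)) = 29.2062
d((-14, -6), (-9, 28)) = 34.3657
d((-14, -6), (13, 15)) = 34.2053
d((-14, -6), (-17, -15)) = 9.4868
d((21, 5), (21, 2)) = 3.0 <-- minimum
d((21, 5), (4, -29)) = 38.0132
d((21, 5), (-9, 28)) = 37.8021
d((21, 5), (13, 15)) = 12.8062
d((21, 5), (-17, -15)) = 42.9418
d((21, 2), (4, -29)) = 35.3553
d((21, 2), (-9, 28)) = 39.6989
d((21, 2), (13, 15)) = 15.2643
d((21, 2), (-17, -15)) = 41.6293
d((4, -29), (-9, 28)) = 58.4637
d((4, -29), (13, 15)) = 44.911
d((4, -29), (-17, -15)) = 25.2389
d((-9, 28), (13, 15)) = 25.5539
d((-9, 28), (-17, -15)) = 43.7379
d((13, 15), (-17, -15)) = 42.4264

Closest pair: (21, 5) and (21, 2) with distance 3.0

The closest pair is (21, 5) and (21, 2) with Euclidean distance 3.0. For 10 points, brute-force pairwise comparison is shown above. For large n, the divide-and-conquer algorithm (sort by x, recurse on halves, check the dividing strip) achieves O(n log n).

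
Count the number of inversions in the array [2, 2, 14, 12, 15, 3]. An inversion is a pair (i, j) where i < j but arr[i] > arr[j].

Finding inversions in [2, 2, 14, 12, 15, 3]:

(2, 3): arr[2]=14 > arr[3]=12
(2, 5): arr[2]=14 > arr[5]=3
(3, 5): arr[3]=12 > arr[5]=3
(4, 5): arr[4]=15 > arr[5]=3

Total inversions: 4

The array has 4 inversion(s): (2,3), (2,5), (3,5), (4,5). Each pair (i,j) satisfies i < j and arr[i] > arr[j].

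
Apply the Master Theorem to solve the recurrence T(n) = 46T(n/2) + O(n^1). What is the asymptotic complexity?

Master Theorem for T(n) = 46T(n/2) + O(n^1):

a = 46, b = 2, c = 1
log_b(a) = log_2(46) = 5.5236

Case 1: c = 1 < log_2(46) = 5.5236
T(n) = O(n^(log_2 46))

For T(n) = 46T(n/2) + O(n^1): log_2(46) = 5.5236. This is Case 1 of the Master Theorem (c < log_b(a), work dominated by leaves), giving O(n^(log_2 46)).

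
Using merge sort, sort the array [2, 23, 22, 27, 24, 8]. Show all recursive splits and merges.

Merge sort trace:

Split: [2, 23, 22, 27, 24, 8] -> [2, 23, 22] and [27, 24, 8]
  Split: [2, 23, 22] -> [2] and [23, 22]
    Split: [23, 22] -> [23] and [22]
    Merge: [23] + [22] -> [22, 23]
  Merge: [2] + [22, 23] -> [2, 22, 23]
  Split: [27, 24, 8] -> [27] and [24, 8]
    Split: [24, 8] -> [24] and [8]
    Merge: [24] + [8] -> [8, 24]
  Merge: [27] + [8, 24] -> [8, 24, 27]
Merge: [2, 22, 23] + [8, 24, 27] -> [2, 8, 22, 23, 24, 27]

Final sorted array: [2, 8, 22, 23, 24, 27]

The merge sort proceeds by recursively splitting the array and merging sorted halves.
After all merges, the sorted array is [2, 8, 22, 23, 24, 27].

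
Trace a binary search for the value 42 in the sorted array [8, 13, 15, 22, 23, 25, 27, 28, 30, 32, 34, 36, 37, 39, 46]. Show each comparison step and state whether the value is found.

Binary search for 42 in [8, 13, 15, 22, 23, 25, 27, 28, 30, 32, 34, 36, 37, 39, 46]:

lo=0, hi=14, mid=7, arr[mid]=28 -> 28 < 42, search right half
lo=8, hi=14, mid=11, arr[mid]=36 -> 36 < 42, search right half
lo=12, hi=14, mid=13, arr[mid]=39 -> 39 < 42, search right half
lo=14, hi=14, mid=14, arr[mid]=46 -> 46 > 42, search left half
lo=14 > hi=13, target 42 not found

Binary search determines that 42 is not in the array after 4 comparisons. The search space was exhausted without finding the target.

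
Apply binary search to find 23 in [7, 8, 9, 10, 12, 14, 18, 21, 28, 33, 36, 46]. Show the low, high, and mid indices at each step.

Binary search for 23 in [7, 8, 9, 10, 12, 14, 18, 21, 28, 33, 36, 46]:

lo=0, hi=11, mid=5, arr[mid]=14 -> 14 < 23, search right half
lo=6, hi=11, mid=8, arr[mid]=28 -> 28 > 23, search left half
lo=6, hi=7, mid=6, arr[mid]=18 -> 18 < 23, search right half
lo=7, hi=7, mid=7, arr[mid]=21 -> 21 < 23, search right half
lo=8 > hi=7, target 23 not found

Binary search determines that 23 is not in the array after 4 comparisons. The search space was exhausted without finding the target.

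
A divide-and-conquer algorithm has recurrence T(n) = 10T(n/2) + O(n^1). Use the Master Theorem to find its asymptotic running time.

Master Theorem for T(n) = 10T(n/2) + O(n^1):

a = 10, b = 2, c = 1
log_b(a) = log_2(10) = 3.3219

Case 1: c = 1 < log_2(10) = 3.3219
T(n) = O(n^(log_2 10))

For T(n) = 10T(n/2) + O(n^1): log_2(10) = 3.3219. This is Case 1 of the Master Theorem (c < log_b(a), work dominated by leaves), giving O(n^(log_2 10)).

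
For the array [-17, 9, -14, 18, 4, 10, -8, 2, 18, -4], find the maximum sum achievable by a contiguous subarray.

Using Kadane's algorithm on [-17, 9, -14, 18, 4, 10, -8, 2, 18, -4]:

Scanning through the array:
Position 1 (value 9): max_ending_here = 9, max_so_far = 9
Position 2 (value -14): max_ending_here = -5, max_so_far = 9
Position 3 (value 18): max_ending_here = 18, max_so_far = 18
Position 4 (value 4): max_ending_here = 22, max_so_far = 22
Position 5 (value 10): max_ending_here = 32, max_so_far = 32
Position 6 (value -8): max_ending_here = 24, max_so_far = 32
Position 7 (value 2): max_ending_here = 26, max_so_far = 32
Position 8 (value 18): max_ending_here = 44, max_so_far = 44
Position 9 (value -4): max_ending_here = 40, max_so_far = 44

Maximum subarray: [18, 4, 10, -8, 2, 18]
Maximum sum: 44

The maximum subarray is [18, 4, 10, -8, 2, 18] with sum 44. This subarray runs from index 3 to index 8.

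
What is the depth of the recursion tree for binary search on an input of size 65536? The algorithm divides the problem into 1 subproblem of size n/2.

For divide and conquer with division factor 2:

Problem sizes at each level:
Level 0: 65536
Level 1: 32768
Level 2: 16384
Level 3: 8192
Level 4: 4096
Level 5: 2048
Level 6: 1024
Level 7: 512
Level 8: 256
Level 9: 128
Level 10: 64
Level 11: 32
Level 12: 16
Level 13: 8
Level 14: 4
Level 15: 2
Level 16: 1

The root is level 0 and the size-1 base case is level 16 (the tree spans levels 0 through 16, i.e. 17 levels counting the root), so the depth is the number of divisions: log_2(65536) = 16

The recursion tree depth is log_2(65536) = 16. At each level, the problem size is divided by 2, so it takes 16 divisions to reduce to a base case of size 1. The algorithm makes 1 recursive call at each level.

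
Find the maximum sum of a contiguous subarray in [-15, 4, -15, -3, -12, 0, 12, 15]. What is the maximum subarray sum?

Using Kadane's algorithm on [-15, 4, -15, -3, -12, 0, 12, 15]:

Scanning through the array:
Position 1 (value 4): max_ending_here = 4, max_so_far = 4
Position 2 (value -15): max_ending_here = -11, max_so_far = 4
Position 3 (value -3): max_ending_here = -3, max_so_far = 4
Position 4 (value -12): max_ending_here = -12, max_so_far = 4
Position 5 (value 0): max_ending_here = 0, max_so_far = 4
Position 6 (value 12): max_ending_here = 12, max_so_far = 12
Position 7 (value 15): max_ending_here = 27, max_so_far = 27

Maximum subarray: [0, 12, 15]
Maximum sum: 27

The maximum subarray is [0, 12, 15] with sum 27. This subarray runs from index 5 to index 7.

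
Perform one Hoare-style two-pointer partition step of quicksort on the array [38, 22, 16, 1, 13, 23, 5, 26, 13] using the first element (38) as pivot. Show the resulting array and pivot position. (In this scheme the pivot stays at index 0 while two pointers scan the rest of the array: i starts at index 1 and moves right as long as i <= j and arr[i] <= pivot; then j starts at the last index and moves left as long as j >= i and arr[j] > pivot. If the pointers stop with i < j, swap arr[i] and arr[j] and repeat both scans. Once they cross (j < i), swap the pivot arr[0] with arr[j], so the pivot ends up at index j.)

Hoare-style two-pointer partition with pivot = 38:

Initial array: [38, 22, 16, 1, 13, 23, 5, 26, 13]

Pointers start at i = 1, j = 8.
i ends at 9, j ends at 8: the pointers have crossed (j < i), so scanning stops.

Swap pivot arr[0] with arr[8] to place pivot at position 8: [13, 22, 16, 1, 13, 23, 5, 26, 38]
Pivot position: 8

After partitioning with pivot 38, the array becomes [13, 22, 16, 1, 13, 23, 5, 26, 38]. The pivot is placed at index 8. All elements to the left of the pivot are <= 38, and all elements to the right are > 38.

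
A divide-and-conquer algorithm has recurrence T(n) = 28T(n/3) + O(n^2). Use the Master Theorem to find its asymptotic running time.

Master Theorem for T(n) = 28T(n/3) + O(n^2):

a = 28, b = 3, c = 2
log_b(a) = log_3(28) = 3.0331

Case 1: c = 2 < log_3(28) = 3.0331
T(n) = O(n^(log_3 28))

For T(n) = 28T(n/3) + O(n^2): log_3(28) = 3.0331. This is Case 1 of the Master Theorem (c < log_b(a), work dominated by leaves), giving O(n^(log_3 28)).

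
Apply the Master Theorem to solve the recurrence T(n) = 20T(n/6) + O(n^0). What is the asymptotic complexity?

Master Theorem for T(n) = 20T(n/6) + O(n^0):

a = 20, b = 6, c = 0
log_b(a) = log_6(20) = 1.6720

Case 1: c = 0 < log_6(20) = 1.6720
T(n) = O(n^(log_6 20))

For T(n) = 20T(n/6) + O(n^0): log_6(20) = 1.6720. This is Case 1 of the Master Theorem (c < log_b(a), work dominated by leaves), giving O(n^(log_6 20)).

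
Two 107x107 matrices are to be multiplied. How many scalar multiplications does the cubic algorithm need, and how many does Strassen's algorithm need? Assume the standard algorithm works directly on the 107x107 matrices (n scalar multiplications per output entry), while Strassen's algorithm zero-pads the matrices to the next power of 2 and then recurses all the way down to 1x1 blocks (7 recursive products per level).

Matrix multiplication for 107x107 matrices:

Strassen's algorithm requires power-of-2 dimensions. Pad 107x107 to 128x128 (next power of 2).

Standard algorithm: 107^3 = 1225043 multiplications
Strassen's algorithm: 7^(log2(128)) = 7^7 = 823543 multiplications
Savings: 1225043 - 823543 = 401500 multiplications

Standard: 1225043 multiplications (107^3). Strassen: 823543 multiplications (7^7, after padding to 128x128). Strassen reduces 8 recursive multiplications to 7 at each level.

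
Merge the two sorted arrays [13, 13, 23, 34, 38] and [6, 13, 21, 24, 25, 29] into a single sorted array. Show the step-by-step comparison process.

Merging process:

Compare 13 vs 6: take 6 from right. Merged: [6]
Compare 13 vs 13: take 13 from left. Merged: [6, 13]
Compare 13 vs 13: take 13 from left. Merged: [6, 13, 13]
Compare 23 vs 13: take 13 from right. Merged: [6, 13, 13, 13]
Compare 23 vs 21: take 21 from right. Merged: [6, 13, 13, 13, 21]
Compare 23 vs 24: take 23 from left. Merged: [6, 13, 13, 13, 21, 23]
Compare 34 vs 24: take 24 from right. Merged: [6, 13, 13, 13, 21, 23, 24]
Compare 34 vs 25: take 25 from right. Merged: [6, 13, 13, 13, 21, 23, 24, 25]
Compare 34 vs 29: take 29 from right. Merged: [6, 13, 13, 13, 21, 23, 24, 25, 29]
Append remaining from left: [34, 38]. Merged: [6, 13, 13, 13, 21, 23, 24, 25, 29, 34, 38]

Final merged array: [6, 13, 13, 13, 21, 23, 24, 25, 29, 34, 38]
Total comparisons: 9

The merged array is [6, 13, 13, 13, 21, 23, 24, 25, 29, 34, 38], requiring 9 comparisons. The merge step runs in O(n) time where n is the total number of elements.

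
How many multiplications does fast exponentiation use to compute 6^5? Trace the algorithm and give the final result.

Computing 6^5 by squaring (build up from 6^1; each line after the first costs one multiplication):

6^1 = 6
6^2 = (6^1)^2 = 6^2 = 36
6^4 = (6^2)^2 = 36^2 = 1296
6^5 = 6 * 6^4 = 6 * 1296 = 7776

Result: 7776
Multiplications needed: 3 (3 lines after 6^1)

6^5 = 7776. Using exponentiation by squaring, this requires 3 multiplications. The key idea: if the exponent is even, square the half-power; if odd, multiply by the base once.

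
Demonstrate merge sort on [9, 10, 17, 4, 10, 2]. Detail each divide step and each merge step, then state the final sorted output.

Merge sort trace:

Split: [9, 10, 17, 4, 10, 2] -> [9, 10, 17] and [4, 10, 2]
  Split: [9, 10, 17] -> [9] and [10, 17]
    Split: [10, 17] -> [10] and [17]
    Merge: [10] + [17] -> [10, 17]
  Merge: [9] + [10, 17] -> [9, 10, 17]
  Split: [4, 10, 2] -> [4] and [10, 2]
    Split: [10, 2] -> [10] and [2]
    Merge: [10] + [2] -> [2, 10]
  Merge: [4] + [2, 10] -> [2, 4, 10]
Merge: [9, 10, 17] + [2, 4, 10] -> [2, 4, 9, 10, 10, 17]

Final sorted array: [2, 4, 9, 10, 10, 17]

The merge sort proceeds by recursively splitting the array and merging sorted halves.
After all merges, the sorted array is [2, 4, 9, 10, 10, 17].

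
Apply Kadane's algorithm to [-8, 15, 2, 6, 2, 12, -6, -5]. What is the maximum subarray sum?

Using Kadane's algorithm on [-8, 15, 2, 6, 2, 12, -6, -5]:

Scanning through the array:
Position 1 (value 15): max_ending_here = 15, max_so_far = 15
Position 2 (value 2): max_ending_here = 17, max_so_far = 17
Position 3 (value 6): max_ending_here = 23, max_so_far = 23
Position 4 (value 2): max_ending_here = 25, max_so_far = 25
Position 5 (value 12): max_ending_here = 37, max_so_far = 37
Position 6 (value -6): max_ending_here = 31, max_so_far = 37
Position 7 (value -5): max_ending_here = 26, max_so_far = 37

Maximum subarray: [15, 2, 6, 2, 12]
Maximum sum: 37

The maximum subarray is [15, 2, 6, 2, 12] with sum 37. This subarray runs from index 1 to index 5.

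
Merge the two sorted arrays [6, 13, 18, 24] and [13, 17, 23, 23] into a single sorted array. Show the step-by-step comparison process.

Merging process:

Compare 6 vs 13: take 6 from left. Merged: [6]
Compare 13 vs 13: take 13 from left. Merged: [6, 13]
Compare 18 vs 13: take 13 from right. Merged: [6, 13, 13]
Compare 18 vs 17: take 17 from right. Merged: [6, 13, 13, 17]
Compare 18 vs 23: take 18 from left. Merged: [6, 13, 13, 17, 18]
Compare 24 vs 23: take 23 from right. Merged: [6, 13, 13, 17, 18, 23]
Compare 24 vs 23: take 23 from right. Merged: [6, 13, 13, 17, 18, 23, 23]
Append remaining from left: [24]. Merged: [6, 13, 13, 17, 18, 23, 23, 24]

Final merged array: [6, 13, 13, 17, 18, 23, 23, 24]
Total comparisons: 7

The merged array is [6, 13, 13, 17, 18, 23, 23, 24], requiring 7 comparisons. The merge step runs in O(n) time where n is the total number of elements.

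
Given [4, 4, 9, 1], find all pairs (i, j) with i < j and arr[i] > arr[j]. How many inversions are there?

Finding inversions in [4, 4, 9, 1]:

(0, 3): arr[0]=4 > arr[3]=1
(1, 3): arr[1]=4 > arr[3]=1
(2, 3): arr[2]=9 > arr[3]=1

Total inversions: 3

The array has 3 inversion(s): (0,3), (1,3), (2,3). Each pair (i,j) satisfies i < j and arr[i] > arr[j].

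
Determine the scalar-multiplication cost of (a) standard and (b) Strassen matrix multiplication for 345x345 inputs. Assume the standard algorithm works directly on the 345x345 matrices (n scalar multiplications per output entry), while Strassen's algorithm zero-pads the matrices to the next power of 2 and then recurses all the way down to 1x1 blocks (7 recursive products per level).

Matrix multiplication for 345x345 matrices:

Strassen's algorithm requires power-of-2 dimensions. Pad 345x345 to 512x512 (next power of 2).

Standard algorithm: 345^3 = 41063625 multiplications
Strassen's algorithm: 7^(log2(512)) = 7^9 = 40353607 multiplications
Savings: 41063625 - 40353607 = 710018 multiplications

Standard: 41063625 multiplications (345^3). Strassen: 40353607 multiplications (7^9, after padding to 512x512). Strassen reduces 8 recursive multiplications to 7 at each level.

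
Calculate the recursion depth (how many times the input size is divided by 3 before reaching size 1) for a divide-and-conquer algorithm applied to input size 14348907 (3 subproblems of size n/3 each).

For divide and conquer with division factor 3:

Problem sizes at each level:
Level 0: 14348907
Level 1: 4782969
Level 2: 1594323
Level 3: 531441
Level 4: 177147
Level 5: 59049
Level 6: 19683
Level 7: 6561
Level 8: 2187
Level 9: 729
Level 10: 243
Level 11: 81
Level 12: 27
Level 13: 9
Level 14: 3
Level 15: 1

The root is level 0 and the size-1 base case is level 15 (the tree spans levels 0 through 15, i.e. 16 levels counting the root), so the depth is the number of divisions: log_3(14348907) = 15

The recursion tree depth is log_3(14348907) = 15. At each level, the problem size is divided by 3, so it takes 15 divisions to reduce to a base case of size 1. The algorithm makes 3 recursive calls at each level.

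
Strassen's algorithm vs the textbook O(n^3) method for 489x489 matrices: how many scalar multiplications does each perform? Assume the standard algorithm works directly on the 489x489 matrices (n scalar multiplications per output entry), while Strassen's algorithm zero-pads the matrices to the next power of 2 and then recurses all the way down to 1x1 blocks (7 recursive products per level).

Matrix multiplication for 489x489 matrices:

Strassen's algorithm requires power-of-2 dimensions. Pad 489x489 to 512x512 (next power of 2).

Standard algorithm: 489^3 = 116930169 multiplications
Strassen's algorithm: 7^(log2(512)) = 7^9 = 40353607 multiplications
Savings: 116930169 - 40353607 = 76576562 multiplications

Standard: 116930169 multiplications (489^3). Strassen: 40353607 multiplications (7^9, after padding to 512x512). Strassen reduces 8 recursive multiplications to 7 at each level.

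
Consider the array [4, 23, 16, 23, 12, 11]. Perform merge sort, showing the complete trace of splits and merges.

Merge sort trace:

Split: [4, 23, 16, 23, 12, 11] -> [4, 23, 16] and [23, 12, 11]
  Split: [4, 23, 16] -> [4] and [23, 16]
    Split: [23, 16] -> [23] and [16]
    Merge: [23] + [16] -> [16, 23]
  Merge: [4] + [16, 23] -> [4, 16, 23]
  Split: [23, 12, 11] -> [23] and [12, 11]
    Split: [12, 11] -> [12] and [11]
    Merge: [12] + [11] -> [11, 12]
  Merge: [23] + [11, 12] -> [11, 12, 23]
Merge: [4, 16, 23] + [11, 12, 23] -> [4, 11, 12, 16, 23, 23]

Final sorted array: [4, 11, 12, 16, 23, 23]

The merge sort proceeds by recursively splitting the array and merging sorted halves.
After all merges, the sorted array is [4, 11, 12, 16, 23, 23].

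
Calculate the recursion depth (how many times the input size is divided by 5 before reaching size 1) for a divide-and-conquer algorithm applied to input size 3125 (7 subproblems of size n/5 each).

For divide and conquer with division factor 5:

Problem sizes at each level:
Level 0: 3125
Level 1: 625
Level 2: 125
Level 3: 25
Level 4: 5
Level 5: 1

The root is level 0 and the size-1 base case is level 5 (the tree spans levels 0 through 5, i.e. 6 levels counting the root), so the depth is the number of divisions: log_5(3125) = 5

The recursion tree depth is log_5(3125) = 5. At each level, the problem size is divided by 5, so it takes 5 divisions to reduce to a base case of size 1. The algorithm makes 7 recursive calls at each level.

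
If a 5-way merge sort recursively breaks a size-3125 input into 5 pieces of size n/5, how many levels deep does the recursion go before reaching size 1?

For divide and conquer with division factor 5:

Problem sizes at each level:
Level 0: 3125
Level 1: 625
Level 2: 125
Level 3: 25
Level 4: 5
Level 5: 1

The root is level 0 and the size-1 base case is level 5 (the tree spans levels 0 through 5, i.e. 6 levels counting the root), so the depth is the number of divisions: log_5(3125) = 5

The recursion tree depth is log_5(3125) = 5. At each level, the problem size is divided by 5, so it takes 5 divisions to reduce to a base case of size 1. The algorithm makes 5 recursive calls at each level.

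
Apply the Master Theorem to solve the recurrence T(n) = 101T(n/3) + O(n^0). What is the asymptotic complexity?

Master Theorem for T(n) = 101T(n/3) + O(n^0):

a = 101, b = 3, c = 0
log_b(a) = log_3(101) = 4.2009

Case 1: c = 0 < log_3(101) = 4.2009
T(n) = O(n^(log_3 101))

For T(n) = 101T(n/3) + O(n^0): log_3(101) = 4.2009. This is Case 1 of the Master Theorem (c < log_b(a), work dominated by leaves), giving O(n^(log_3 101)).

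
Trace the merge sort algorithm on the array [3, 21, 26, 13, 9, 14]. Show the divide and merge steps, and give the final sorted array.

Merge sort trace:

Split: [3, 21, 26, 13, 9, 14] -> [3, 21, 26] and [13, 9, 14]
  Split: [3, 21, 26] -> [3] and [21, 26]
    Split: [21, 26] -> [21] and [26]
    Merge: [21] + [26] -> [21, 26]
  Merge: [3] + [21, 26] -> [3, 21, 26]
  Split: [13, 9, 14] -> [13] and [9, 14]
    Split: [9, 14] -> [9] and [14]
    Merge: [9] + [14] -> [9, 14]
  Merge: [13] + [9, 14] -> [9, 13, 14]
Merge: [3, 21, 26] + [9, 13, 14] -> [3, 9, 13, 14, 21, 26]

Final sorted array: [3, 9, 13, 14, 21, 26]

The merge sort proceeds by recursively splitting the array and merging sorted halves.
After all merges, the sorted array is [3, 9, 13, 14, 21, 26].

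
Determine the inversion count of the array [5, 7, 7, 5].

Finding inversions in [5, 7, 7, 5]:

(1, 3): arr[1]=7 > arr[3]=5
(2, 3): arr[2]=7 > arr[3]=5

Total inversions: 2

The array has 2 inversion(s): (1,3), (2,3). Each pair (i,j) satisfies i < j and arr[i] > arr[j].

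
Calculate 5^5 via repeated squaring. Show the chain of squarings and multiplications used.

Computing 5^5 by squaring (build up from 5^1; each line after the first costs one multiplication):

5^1 = 5
5^2 = (5^1)^2 = 5^2 = 25
5^4 = (5^2)^2 = 25^2 = 625
5^5 = 5 * 5^4 = 5 * 625 = 3125

Result: 3125
Multiplications needed: 3 (3 lines after 5^1)

5^5 = 3125. Using exponentiation by squaring, this requires 3 multiplications. The key idea: if the exponent is even, square the half-power; if odd, multiply by the base once.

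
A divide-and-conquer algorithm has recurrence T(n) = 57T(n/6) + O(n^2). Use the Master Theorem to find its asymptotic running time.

Master Theorem for T(n) = 57T(n/6) + O(n^2):

a = 57, b = 6, c = 2
log_b(a) = log_6(57) = 2.2565

Case 1: c = 2 < log_6(57) = 2.2565
T(n) = O(n^(log_6 57))

For T(n) = 57T(n/6) + O(n^2): log_6(57) = 2.2565. This is Case 1 of the Master Theorem (c < log_b(a), work dominated by leaves), giving O(n^(log_6 57)).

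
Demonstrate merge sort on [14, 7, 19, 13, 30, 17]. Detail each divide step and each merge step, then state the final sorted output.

Merge sort trace:

Split: [14, 7, 19, 13, 30, 17] -> [14, 7, 19] and [13, 30, 17]
  Split: [14, 7, 19] -> [14] and [7, 19]
    Split: [7, 19] -> [7] and [19]
    Merge: [7] + [19] -> [7, 19]
  Merge: [14] + [7, 19] -> [7, 14, 19]
  Split: [13, 30, 17] -> [13] and [30, 17]
    Split: [30, 17] -> [30] and [17]
    Merge: [30] + [17] -> [17, 30]
  Merge: [13] + [17, 30] -> [13, 17, 30]
Merge: [7, 14, 19] + [13, 17, 30] -> [7, 13, 14, 17, 19, 30]

Final sorted array: [7, 13, 14, 17, 19, 30]

The merge sort proceeds by recursively splitting the array and merging sorted halves.
After all merges, the sorted array is [7, 13, 14, 17, 19, 30].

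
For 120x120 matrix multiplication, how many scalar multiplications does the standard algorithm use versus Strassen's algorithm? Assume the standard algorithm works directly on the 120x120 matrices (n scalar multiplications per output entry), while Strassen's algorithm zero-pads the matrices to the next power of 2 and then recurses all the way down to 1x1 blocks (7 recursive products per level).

Matrix multiplication for 120x120 matrices:

Strassen's algorithm requires power-of-2 dimensions. Pad 120x120 to 128x128 (next power of 2).

Standard algorithm: 120^3 = 1728000 multiplications
Strassen's algorithm: 7^(log2(128)) = 7^7 = 823543 multiplications
Savings: 1728000 - 823543 = 904457 multiplications

Standard: 1728000 multiplications (120^3). Strassen: 823543 multiplications (7^7, after padding to 128x128). Strassen reduces 8 recursive multiplications to 7 at each level.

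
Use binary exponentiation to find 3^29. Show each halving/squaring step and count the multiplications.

Computing 3^29 by squaring (build up from 3^1; each line after the first costs one multiplication):

3^1 = 3
3^2 = (3^1)^2 = 3^2 = 9
3^3 = 3 * 3^2 = 3 * 9 = 27
3^6 = (3^3)^2 = 27^2 = 729
3^7 = 3 * 3^6 = 3 * 729 = 2187
3^14 = (3^7)^2 = 2187^2 = 4782969
3^28 = (3^14)^2 = 4782969^2 = 22876792454961
3^29 = 3 * 3^28 = 3 * 22876792454961 = 68630377364883

Result: 68630377364883
Multiplications needed: 7 (7 lines after 3^1)

3^29 = 68630377364883. Using exponentiation by squaring, this requires 7 multiplications. The key idea: if the exponent is even, square the half-power; if odd, multiply by the base once.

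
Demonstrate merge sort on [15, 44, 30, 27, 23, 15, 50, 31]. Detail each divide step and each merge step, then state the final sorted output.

Merge sort trace:

Split: [15, 44, 30, 27, 23, 15, 50, 31] -> [15, 44, 30, 27] and [23, 15, 50, 31]
  Split: [15, 44, 30, 27] -> [15, 44] and [30, 27]
    Split: [15, 44] -> [15] and [44]
    Merge: [15] + [44] -> [15, 44]
    Split: [30, 27] -> [30] and [27]
    Merge: [30] + [27] -> [27, 30]
  Merge: [15, 44] + [27, 30] -> [15, 27, 30, 44]
  Split: [23, 15, 50, 31] -> [23, 15] and [50, 31]
    Split: [23, 15] -> [23] and [15]
    Merge: [23] + [15] -> [15, 23]
    Split: [50, 31] -> [50] and [31]
    Merge: [50] + [31] -> [31, 50]
  Merge: [15, 23] + [31, 50] -> [15, 23, 31, 50]
Merge: [15, 27, 30, 44] + [15, 23, 31, 50] -> [15, 15, 23, 27, 30, 31, 44, 50]

Final sorted array: [15, 15, 23, 27, 30, 31, 44, 50]

The merge sort proceeds by recursively splitting the array and merging sorted halves.
After all merges, the sorted array is [15, 15, 23, 27, 30, 31, 44, 50].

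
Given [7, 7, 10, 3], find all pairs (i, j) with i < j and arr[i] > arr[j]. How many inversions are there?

Finding inversions in [7, 7, 10, 3]:

(0, 3): arr[0]=7 > arr[3]=3
(1, 3): arr[1]=7 > arr[3]=3
(2, 3): arr[2]=10 > arr[3]=3

Total inversions: 3

The array has 3 inversion(s): (0,3), (1,3), (2,3). Each pair (i,j) satisfies i < j and arr[i] > arr[j].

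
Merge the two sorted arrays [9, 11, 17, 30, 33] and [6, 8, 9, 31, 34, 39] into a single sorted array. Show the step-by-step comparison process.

Merging process:

Compare 9 vs 6: take 6 from right. Merged: [6]
Compare 9 vs 8: take 8 from right. Merged: [6, 8]
Compare 9 vs 9: take 9 from left. Merged: [6, 8, 9]
Compare 11 vs 9: take 9 from right. Merged: [6, 8, 9, 9]
Compare 11 vs 31: take 11 from left. Merged: [6, 8, 9, 9, 11]
Compare 17 vs 31: take 17 from left. Merged: [6, 8, 9, 9, 11, 17]
Compare 30 vs 31: take 30 from left. Merged: [6, 8, 9, 9, 11, 17, 30]
Compare 33 vs 31: take 31 from right. Merged: [6, 8, 9, 9, 11, 17, 30, 31]
Compare 33 vs 34: take 33 from left. Merged: [6, 8, 9, 9, 11, 17, 30, 31, 33]
Append remaining from right: [34, 39]. Merged: [6, 8, 9, 9, 11, 17, 30, 31, 33, 34, 39]

Final merged array: [6, 8, 9, 9, 11, 17, 30, 31, 33, 34, 39]
Total comparisons: 9

The merged array is [6, 8, 9, 9, 11, 17, 30, 31, 33, 34, 39], requiring 9 comparisons. The merge step runs in O(n) time where n is the total number of elements.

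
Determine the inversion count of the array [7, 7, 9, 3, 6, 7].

Finding inversions in [7, 7, 9, 3, 6, 7]:

(0, 3): arr[0]=7 > arr[3]=3
(0, 4): arr[0]=7 > arr[4]=6
(1, 3): arr[1]=7 > arr[3]=3
(1, 4): arr[1]=7 > arr[4]=6
(2, 3): arr[2]=9 > arr[3]=3
(2, 4): arr[2]=9 > arr[4]=6
(2, 5): arr[2]=9 > arr[5]=7

Total inversions: 7

The array has 7 inversion(s): (0,3), (0,4), (1,3), (1,4), (2,3), (2,4), (2,5). Each pair (i,j) satisfies i < j and arr[i] > arr[j].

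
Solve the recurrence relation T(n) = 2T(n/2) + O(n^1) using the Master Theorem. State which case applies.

Master Theorem for T(n) = 2T(n/2) + O(n^1):

a = 2, b = 2, c = 1
log_b(a) = log_2(2) = 1.0000

Case 2: c = 1 = log_2(2) = 1.0000
T(n) = O(n^1 log n) = O(n log n)

For T(n) = 2T(n/2) + O(n^1): log_2(2) = 1.0000. This is Case 2 of the Master Theorem (c = log_b(a), equal work at all levels), giving O(n log n).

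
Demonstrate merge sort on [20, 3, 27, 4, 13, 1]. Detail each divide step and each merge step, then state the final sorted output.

Merge sort trace:

Split: [20, 3, 27, 4, 13, 1] -> [20, 3, 27] and [4, 13, 1]
  Split: [20, 3, 27] -> [20] and [3, 27]
    Split: [3, 27] -> [3] and [27]
    Merge: [3] + [27] -> [3, 27]
  Merge: [20] + [3, 27] -> [3, 20, 27]
  Split: [4, 13, 1] -> [4] and [13, 1]
    Split: [13, 1] -> [13] and [1]
    Merge: [13] + [1] -> [1, 13]
  Merge: [4] + [1, 13] -> [1, 4, 13]
Merge: [3, 20, 27] + [1, 4, 13] -> [1, 3, 4, 13, 20, 27]

Final sorted array: [1, 3, 4, 13, 20, 27]

The merge sort proceeds by recursively splitting the array and merging sorted halves.
After all merges, the sorted array is [1, 3, 4, 13, 20, 27].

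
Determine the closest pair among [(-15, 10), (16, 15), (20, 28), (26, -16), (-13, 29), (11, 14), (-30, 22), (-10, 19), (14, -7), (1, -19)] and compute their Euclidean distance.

Computing all pairwise distances among 10 points:

d((-15, 10), (16, 15)) = 31.4006
d((-15, 10), (20, 28)) = 39.3573
d((-15, 10), (26, -16)) = 48.5489
d((-15, 10), (-13, 29)) = 19.105
d((-15, 10), (11, 14)) = 26.3059
d((-15, 10), (-30, 22)) = 19.2094
d((-15, 10), (-10, 19)) = 10.2956
d((-15, 10), (14, -7)) = 33.6155
d((-15, 10), (1, -19)) = 33.121
d((16, 15), (20, 28)) = 13.6015
d((16, 15), (26, -16)) = 32.573
d((16, 15), (-13, 29)) = 32.2025
d((16, 15), (11, 14)) = 5.099 <-- minimum
d((16, 15), (-30, 22)) = 46.5296
d((16, 15), (-10, 19)) = 26.3059
d((16, 15), (14, -7)) = 22.0907
d((16, 15), (1, -19)) = 37.1618
d((20, 28), (26, -16)) = 44.4072
d((20, 28), (-13, 29)) = 33.0151
d((20, 28), (11, 14)) = 16.6433
d((20, 28), (-30, 22)) = 50.3587
d((20, 28), (-10, 19)) = 31.3209
d((20, 28), (14, -7)) = 35.5106
d((20, 28), (1, -19)) = 50.6952
d((26, -16), (-13, 29)) = 59.5483
d((26, -16), (11, 14)) = 33.541
d((26, -16), (-30, 22)) = 67.6757
d((26, -16), (-10, 19)) = 50.2096
d((26, -16), (14, -7)) = 15.0
d((26, -16), (1, -19)) = 25.1794
d((-13, 29), (11, 14)) = 28.3019
d((-13, 29), (-30, 22)) = 18.3848
d((-13, 29), (-10, 19)) = 10.4403
d((-13, 29), (14, -7)) = 45.0
d((-13, 29), (1, -19)) = 50.0
d((11, 14), (-30, 22)) = 41.7732
d((11, 14), (-10, 19)) = 21.587
d((11, 14), (14, -7)) = 21.2132
d((11, 14), (1, -19)) = 34.4819
d((-30, 22), (-10, 19)) = 20.2237
d((-30, 22), (14, -7)) = 52.6972
d((-30, 22), (1, -19)) = 51.4004
d((-10, 19), (14, -7)) = 35.3836
d((-10, 19), (1, -19)) = 39.5601
d((14, -7), (1, -19)) = 17.6918

Closest pair: (16, 15) and (11, 14) with distance 5.099

The closest pair is (16, 15) and (11, 14) with Euclidean distance 5.099. For 10 points, brute-force pairwise comparison is shown above. For large n, the divide-and-conquer algorithm (sort by x, recurse on halves, check the dividing strip) achieves O(n log n).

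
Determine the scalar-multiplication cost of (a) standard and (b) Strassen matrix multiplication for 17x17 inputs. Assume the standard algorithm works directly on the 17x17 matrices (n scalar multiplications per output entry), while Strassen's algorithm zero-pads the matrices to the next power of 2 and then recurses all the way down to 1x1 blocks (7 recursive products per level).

Matrix multiplication for 17x17 matrices:

Strassen's algorithm requires power-of-2 dimensions. Pad 17x17 to 32x32 (next power of 2).

Standard algorithm: 17^3 = 4913 multiplications
Strassen's algorithm: 7^(log2(32)) = 7^5 = 16807 multiplications
Difference: 4913 - 16807 = -11894 (Strassen uses MORE here due to padding overhead — for small or just-over-power-of-2 n, padding can outweigh the per-level savings)

Standard: 4913 multiplications (17^3). Strassen: 16807 multiplications (7^5, after padding to 32x32). Strassen reduces 8 recursive multiplications to 7 at each level.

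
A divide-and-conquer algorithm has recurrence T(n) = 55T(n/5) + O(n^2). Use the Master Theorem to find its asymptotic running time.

Master Theorem for T(n) = 55T(n/5) + O(n^2):

a = 55, b = 5, c = 2
log_b(a) = log_5(55) = 2.4899

Case 1: c = 2 < log_5(55) = 2.4899
T(n) = O(n^(log_5 55))

For T(n) = 55T(n/5) + O(n^2): log_5(55) = 2.4899. This is Case 1 of the Master Theorem (c < log_b(a), work dominated by leaves), giving O(n^(log_5 55)).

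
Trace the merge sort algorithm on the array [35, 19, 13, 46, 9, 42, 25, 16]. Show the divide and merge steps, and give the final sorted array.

Merge sort trace:

Split: [35, 19, 13, 46, 9, 42, 25, 16] -> [35, 19, 13, 46] and [9, 42, 25, 16]
  Split: [35, 19, 13, 46] -> [35, 19] and [13, 46]
    Split: [35, 19] -> [35] and [19]
    Merge: [35] + [19] -> [19, 35]
    Split: [13, 46] -> [13] and [46]
    Merge: [13] + [46] -> [13, 46]
  Merge: [19, 35] + [13, 46] -> [13, 19, 35, 46]
  Split: [9, 42, 25, 16] -> [9, 42] and [25, 16]
    Split: [9, 42] -> [9] and [42]
    Merge: [9] + [42] -> [9, 42]
    Split: [25, 16] -> [25] and [16]
    Merge: [25] + [16] -> [16, 25]
  Merge: [9, 42] + [16, 25] -> [9, 16, 25, 42]
Merge: [13, 19, 35, 46] + [9, 16, 25, 42] -> [9, 13, 16, 19, 25, 35, 42, 46]

Final sorted array: [9, 13, 16, 19, 25, 35, 42, 46]

The merge sort proceeds by recursively splitting the array and merging sorted halves.
After all merges, the sorted array is [9, 13, 16, 19, 25, 35, 42, 46].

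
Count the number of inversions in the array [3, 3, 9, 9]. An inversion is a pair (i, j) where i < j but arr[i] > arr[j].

Finding inversions in [3, 3, 9, 9]:


Total inversions: 0

The array has 0 inversions. It is already sorted.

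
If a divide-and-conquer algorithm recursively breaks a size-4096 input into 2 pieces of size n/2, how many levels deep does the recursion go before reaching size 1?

For divide and conquer with division factor 2:

Problem sizes at each level:
Level 0: 4096
Level 1: 2048
Level 2: 1024
Level 3: 512
Level 4: 256
Level 5: 128
Level 6: 64
Level 7: 32
Level 8: 16
Level 9: 8
Level 10: 4
Level 11: 2
Level 12: 1

The root is level 0 and the size-1 base case is level 12 (the tree spans levels 0 through 12, i.e. 13 levels counting the root), so the depth is the number of divisions: log_2(4096) = 12

The recursion tree depth is log_2(4096) = 12. At each level, the problem size is divided by 2, so it takes 12 divisions to reduce to a base case of size 1. The algorithm makes 2 recursive calls at each level.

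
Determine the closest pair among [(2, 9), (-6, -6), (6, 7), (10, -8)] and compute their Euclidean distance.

Computing all pairwise distances among 4 points:

d((2, 9), (-6, -6)) = 17.0
d((2, 9), (6, 7)) = 4.4721 <-- minimum
d((2, 9), (10, -8)) = 18.7883
d((-6, -6), (6, 7)) = 17.6918
d((-6, -6), (10, -8)) = 16.1245
d((6, 7), (10, -8)) = 15.5242

Closest pair: (2, 9) and (6, 7) with distance 4.4721

The closest pair is (2, 9) and (6, 7) with Euclidean distance 4.4721. For 4 points, brute-force pairwise comparison is shown above. For large n, the divide-and-conquer algorithm (sort by x, recurse on halves, check the dividing strip) achieves O(n log n).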